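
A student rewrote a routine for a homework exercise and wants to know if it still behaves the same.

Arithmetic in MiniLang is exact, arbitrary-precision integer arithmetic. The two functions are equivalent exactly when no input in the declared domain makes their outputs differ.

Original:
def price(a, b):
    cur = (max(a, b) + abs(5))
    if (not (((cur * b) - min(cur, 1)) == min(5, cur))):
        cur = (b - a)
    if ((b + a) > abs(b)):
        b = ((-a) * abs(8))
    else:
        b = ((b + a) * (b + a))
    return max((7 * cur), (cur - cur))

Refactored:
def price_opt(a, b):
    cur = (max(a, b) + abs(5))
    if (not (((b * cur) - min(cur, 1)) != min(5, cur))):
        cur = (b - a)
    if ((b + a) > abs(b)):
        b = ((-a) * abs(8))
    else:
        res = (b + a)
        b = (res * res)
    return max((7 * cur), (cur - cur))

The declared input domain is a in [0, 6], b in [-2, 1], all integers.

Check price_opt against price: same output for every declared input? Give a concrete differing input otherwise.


Take a=0, b=-2.
price: cur = 5; (not (((cur * b) - min(cur, 1)) == min(5, cur))) -> true; cur = -2; ((b + a) > abs(b)) -> false; b = 4; return 0
price_opt: cur = 5; (not (((b * cur) - min(cur, 1)) != min(5, cur))) -> false; ((b + a) > abs(b)) -> false; res = -2; b = 4; return 35
0 vs 35 — the two versions disagree here.
verdict: not equivalent; witness: a=0, b=-2


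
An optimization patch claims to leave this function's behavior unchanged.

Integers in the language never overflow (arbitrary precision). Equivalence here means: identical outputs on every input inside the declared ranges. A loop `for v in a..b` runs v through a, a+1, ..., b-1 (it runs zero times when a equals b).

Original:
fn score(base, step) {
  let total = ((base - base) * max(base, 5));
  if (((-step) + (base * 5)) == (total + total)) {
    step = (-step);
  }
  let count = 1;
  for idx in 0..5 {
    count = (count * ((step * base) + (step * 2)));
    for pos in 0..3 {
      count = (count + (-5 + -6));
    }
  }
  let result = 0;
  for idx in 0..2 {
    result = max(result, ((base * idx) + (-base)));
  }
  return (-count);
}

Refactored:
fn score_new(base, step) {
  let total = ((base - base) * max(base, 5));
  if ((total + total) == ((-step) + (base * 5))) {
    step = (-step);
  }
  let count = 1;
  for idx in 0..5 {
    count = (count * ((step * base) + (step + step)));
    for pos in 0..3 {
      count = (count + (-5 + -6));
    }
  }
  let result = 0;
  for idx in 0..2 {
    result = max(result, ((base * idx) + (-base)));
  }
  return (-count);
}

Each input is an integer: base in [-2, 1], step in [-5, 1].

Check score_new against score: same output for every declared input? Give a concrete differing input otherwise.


Side by side, the visible changes include: arithmetic usage differs; also constant usage differs.
As a probe, take base=-2, step=-2: score runs total = 0; (((-step) + (base * 5)) == (total + total)) -> false; count = 1; [idx=0]; count = 0; [pos=0]; count = -11; [pos=1]; count = -22; [pos=2]; count = -33; [idx=1]; count = 0; [pos=0]; count = -11; [pos=1]; count = -22; [pos=2]; count = -33; [idx=2]; count = 0; [pos=0]; count = -11; [pos=1]; count = -22; [pos=2]; count = -33; [idx=3]; count = 0; [pos=0]; count = -11; [pos=1]; count = -22; [pos=2]; count = -33; [idx=4]; count = 0; [pos=0]; count = -11; [pos=1]; count = -22; [pos=2]; count = -33; result = 0; [idx=0]; result = 2; [idx=1]; result = 2; return 33; score_new runs total = 0; ((total + total) == ((-step) + (base * 5))) -> false; count = 1; [idx=0]; count = 0; [pos=0]; count = -11; [pos=1]; count = -22; [pos=2]; count = -33; [idx=1]; count = 0; [pos=0]; count = -11; [pos=1]; count = -22; [pos=2]; count = -33; [idx=2]; count = 0; [pos=0]; count = -11; [pos=1]; count = -22; [pos=2]; count = -33; [idx=3]; count = 0; [pos=0]; count = -11; [pos=1]; count = -22; [pos=2]; count = -33; [idx=4]; count = 0; [pos=0]; count = -11; [pos=1]; count = -22; [pos=2]; count = -33; result = 0; [idx=0]; result = 2; [idx=1]; result = 2; return 33; both end at 33.
Sweeping the whole domain (28 inputs) finds no disagreement.
verdict: equivalent


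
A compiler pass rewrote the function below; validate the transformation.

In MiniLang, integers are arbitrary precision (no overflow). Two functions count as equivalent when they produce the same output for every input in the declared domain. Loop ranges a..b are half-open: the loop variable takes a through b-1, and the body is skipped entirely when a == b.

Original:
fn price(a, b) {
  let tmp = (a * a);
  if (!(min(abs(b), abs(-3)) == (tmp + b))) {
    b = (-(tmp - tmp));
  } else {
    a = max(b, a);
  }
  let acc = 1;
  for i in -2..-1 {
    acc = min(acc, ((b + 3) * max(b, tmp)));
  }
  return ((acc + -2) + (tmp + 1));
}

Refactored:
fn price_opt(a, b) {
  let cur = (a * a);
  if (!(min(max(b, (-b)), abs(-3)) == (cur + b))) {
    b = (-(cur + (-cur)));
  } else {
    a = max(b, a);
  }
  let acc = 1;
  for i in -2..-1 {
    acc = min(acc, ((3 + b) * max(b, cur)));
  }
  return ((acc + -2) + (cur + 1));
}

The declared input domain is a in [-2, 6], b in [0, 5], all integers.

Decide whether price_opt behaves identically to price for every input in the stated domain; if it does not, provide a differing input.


Reading the diff, among the changes: local variable names differ; and arithmetic usage differs; and min/max/abs usage differs.
One worked example (a=0, b=2) — price: tmp=0, then (!(min(abs(b), abs(-3)) == (tmp + b))) is false, then a=2, then acc=1, then (i=-2), then acc=1, then returns 0; price_opt: cur=0, then (!(min(max(b, (-b)), abs(-3)) == (cur + b))) is false, then a=2, then acc=1, then (i=-2), then acc=1, then returns 0; agreement on 0.
An exhaustive pass over the 54 declared inputs shows identical outputs.
verdict: equivalent


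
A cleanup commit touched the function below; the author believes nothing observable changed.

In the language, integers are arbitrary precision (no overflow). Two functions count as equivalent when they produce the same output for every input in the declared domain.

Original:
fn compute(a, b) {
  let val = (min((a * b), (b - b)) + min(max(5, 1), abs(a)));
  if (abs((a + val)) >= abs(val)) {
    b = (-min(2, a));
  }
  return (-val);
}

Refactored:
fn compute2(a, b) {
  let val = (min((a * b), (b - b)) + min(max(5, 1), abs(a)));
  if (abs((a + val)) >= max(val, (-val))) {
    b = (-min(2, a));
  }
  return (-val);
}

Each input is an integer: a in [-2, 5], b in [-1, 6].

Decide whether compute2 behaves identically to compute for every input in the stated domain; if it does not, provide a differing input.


Reading the diff, among the changes: min/max/abs usage differs.
Spot check at a=5, b=1 — compute: val = 5; (abs((a + val)) >= abs(val)) -> true; b = -2; return -5. compute2: val = 5; (abs((a + val)) >= max(val, (-val))) -> true; b = -2; return -5. Both give -5.
Every one of the 64 inputs gives matching results.
verdict: equivalent


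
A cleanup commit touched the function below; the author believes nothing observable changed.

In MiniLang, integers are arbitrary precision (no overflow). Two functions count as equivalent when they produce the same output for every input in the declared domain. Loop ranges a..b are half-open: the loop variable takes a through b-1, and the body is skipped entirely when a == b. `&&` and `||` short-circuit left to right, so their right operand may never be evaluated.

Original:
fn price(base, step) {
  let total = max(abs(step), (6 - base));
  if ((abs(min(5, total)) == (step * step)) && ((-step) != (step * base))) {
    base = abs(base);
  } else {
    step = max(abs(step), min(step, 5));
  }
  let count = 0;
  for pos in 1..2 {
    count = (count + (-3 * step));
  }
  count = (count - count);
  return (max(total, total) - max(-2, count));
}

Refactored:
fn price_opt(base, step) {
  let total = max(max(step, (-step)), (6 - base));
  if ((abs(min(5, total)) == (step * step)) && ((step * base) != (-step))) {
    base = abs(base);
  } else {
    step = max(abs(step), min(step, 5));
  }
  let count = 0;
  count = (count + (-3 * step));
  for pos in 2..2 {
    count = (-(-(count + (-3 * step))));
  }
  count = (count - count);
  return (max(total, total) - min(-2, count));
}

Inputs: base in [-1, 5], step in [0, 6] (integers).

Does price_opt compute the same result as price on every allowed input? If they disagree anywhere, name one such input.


Consider the input base=-1, step=0.
price: total=7, then ((abs(min(5, total)) == (step * step)) && ((-step) != (step * base))) is false, then step=0, then count=0, then (pos=1), then count=0, then count=0, then returns 7
price_opt: total=7, then ((abs(min(5, total)) == (step * step)) && ((step * base) != (-step))) is false, then step=0, then count=0, then count=0, then the loop over pos runs zero times, then count=0, then returns 9
7 and 9 differ, so these are not the same function on this domain.
verdict: not equivalent; witness: base=-1, step=0


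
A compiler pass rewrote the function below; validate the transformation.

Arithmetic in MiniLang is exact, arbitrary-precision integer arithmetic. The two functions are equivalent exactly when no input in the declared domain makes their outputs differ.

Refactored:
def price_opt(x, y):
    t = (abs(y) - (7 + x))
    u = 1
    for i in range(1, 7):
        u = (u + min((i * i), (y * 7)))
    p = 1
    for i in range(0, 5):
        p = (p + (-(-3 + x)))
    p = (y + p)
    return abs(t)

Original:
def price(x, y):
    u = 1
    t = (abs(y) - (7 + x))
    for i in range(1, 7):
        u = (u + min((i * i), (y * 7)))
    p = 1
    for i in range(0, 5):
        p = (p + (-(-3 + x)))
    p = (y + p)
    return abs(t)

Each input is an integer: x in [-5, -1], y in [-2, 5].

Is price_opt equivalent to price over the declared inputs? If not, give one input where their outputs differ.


Behavior is preserved: although same computation, different form, the outputs never diverge.
One worked example (x=-3, y=5) — price: u=1, then t=1, then (i=1), then u=2, then (i=2), then u=6, then (i=3), then u=15, then (i=4), then u=31, then (i=5), then u=56, then (i=6), then u=91, then p=1, then (i=0), then p=7, then (i=1), then p=13, then (i=2), then p=19, then (i=3), then p=25, then (i=4), then p=31, then p=36, then returns 1; price_opt: t=1, then u=1, then (i=1), then u=2, then (i=2), then u=6, then (i=3), then u=15, then (i=4), then u=31, then (i=5), then u=56, then (i=6), then u=91, then p=1, then (i=0), then p=7, then (i=1), then p=13, then (i=2), then p=19, then (i=3), then p=25, then (i=4), then p=31, then p=36, then returns 1; agreement on 1.
Sweeping the whole domain (40 inputs) finds no disagreement.
verdict: equivalent


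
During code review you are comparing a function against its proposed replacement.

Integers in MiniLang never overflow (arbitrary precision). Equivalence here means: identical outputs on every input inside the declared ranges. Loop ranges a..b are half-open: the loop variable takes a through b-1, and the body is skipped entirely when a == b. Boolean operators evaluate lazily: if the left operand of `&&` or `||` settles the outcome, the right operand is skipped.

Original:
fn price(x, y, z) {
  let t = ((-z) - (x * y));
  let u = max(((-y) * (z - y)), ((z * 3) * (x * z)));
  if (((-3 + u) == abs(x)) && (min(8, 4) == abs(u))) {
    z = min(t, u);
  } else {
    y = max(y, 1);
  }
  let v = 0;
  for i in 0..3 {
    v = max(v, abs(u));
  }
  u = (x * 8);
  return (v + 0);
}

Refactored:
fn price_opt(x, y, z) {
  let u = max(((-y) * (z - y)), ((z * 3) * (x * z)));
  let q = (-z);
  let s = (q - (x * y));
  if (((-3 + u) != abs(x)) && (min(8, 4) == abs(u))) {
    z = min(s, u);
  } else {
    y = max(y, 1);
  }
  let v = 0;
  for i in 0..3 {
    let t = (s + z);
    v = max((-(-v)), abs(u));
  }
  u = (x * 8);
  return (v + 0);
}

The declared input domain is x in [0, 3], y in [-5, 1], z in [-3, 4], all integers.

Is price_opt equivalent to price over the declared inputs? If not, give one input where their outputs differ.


Although `((-3 + u) == abs(x))` became `((-3 + u) != abs(x))`, no input in the stated domain can expose it.
Tracing x=2, y=-5, z=2: price: t becomes 8; next u becomes 35; next (((-3 + u) == abs(x)) && (min(8, 4) == abs(u))) evaluates to false; next y becomes 1; next v becomes 0; next at i=0:; next v becomes 35; next at i=1:; next v becomes 35; next at i=2:; next v becomes 35; next u becomes 16; next final value 35 | price_opt: u becomes 35; next q becomes -2; next s becomes 8; next (((-3 + u) != abs(x)) && (min(8, 4) == abs(u))) evaluates to false; next y becomes 1; next v becomes 0; next at i=0:; next t becomes 10; next v becomes 35; next at i=1:; next t becomes 10; next v becomes 35; next at i=2:; next t becomes 10; next v becomes 35; next u becomes 16; next final value 35 — matching result 35.
Sweeping the whole domain (224 inputs) finds no disagreement.
verdict: equivalent


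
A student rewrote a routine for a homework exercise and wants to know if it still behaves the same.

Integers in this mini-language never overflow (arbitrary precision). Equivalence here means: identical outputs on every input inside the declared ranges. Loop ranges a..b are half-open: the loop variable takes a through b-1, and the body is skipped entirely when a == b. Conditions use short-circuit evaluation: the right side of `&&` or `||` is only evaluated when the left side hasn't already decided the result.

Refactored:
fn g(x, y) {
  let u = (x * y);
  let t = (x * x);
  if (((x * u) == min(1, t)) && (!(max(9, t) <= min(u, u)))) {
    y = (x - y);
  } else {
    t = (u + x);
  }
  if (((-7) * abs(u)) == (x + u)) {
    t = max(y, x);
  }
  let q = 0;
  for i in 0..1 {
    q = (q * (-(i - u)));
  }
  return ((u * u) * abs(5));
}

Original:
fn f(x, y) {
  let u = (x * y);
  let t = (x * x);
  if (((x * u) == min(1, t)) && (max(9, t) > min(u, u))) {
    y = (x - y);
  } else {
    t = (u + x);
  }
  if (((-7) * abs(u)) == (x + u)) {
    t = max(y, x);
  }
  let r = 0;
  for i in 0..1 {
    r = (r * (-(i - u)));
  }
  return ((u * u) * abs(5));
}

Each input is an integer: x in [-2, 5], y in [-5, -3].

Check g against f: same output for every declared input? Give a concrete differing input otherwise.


Side by side, the visible changes include: comparison usage differs, boolean connective usage differs, local variable names differ.
As a probe, take x=5, y=-3: f runs u becomes -15; next t becomes 25; next (((x * u) == min(1, t)) && (max(9, t) > min(u, u))) evaluates to false; next t becomes -10; next (((-7) * abs(u)) == (x + u)) evaluates to false; next r becomes 0; next at i=0:; next r becomes 0; next final value 1125; g runs u becomes -15; next t becomes 25; next (((x * u) == min(1, t)) && (!(max(9, t) <= min(u, u)))) evaluates to false; next t becomes -10; next (((-7) * abs(u)) == (x + u)) evaluates to false; next q becomes 0; next at i=0:; next q becomes 0; next final value 1125; both end at 1125.
Every one of the 24 inputs gives matching results.
verdict: equivalent


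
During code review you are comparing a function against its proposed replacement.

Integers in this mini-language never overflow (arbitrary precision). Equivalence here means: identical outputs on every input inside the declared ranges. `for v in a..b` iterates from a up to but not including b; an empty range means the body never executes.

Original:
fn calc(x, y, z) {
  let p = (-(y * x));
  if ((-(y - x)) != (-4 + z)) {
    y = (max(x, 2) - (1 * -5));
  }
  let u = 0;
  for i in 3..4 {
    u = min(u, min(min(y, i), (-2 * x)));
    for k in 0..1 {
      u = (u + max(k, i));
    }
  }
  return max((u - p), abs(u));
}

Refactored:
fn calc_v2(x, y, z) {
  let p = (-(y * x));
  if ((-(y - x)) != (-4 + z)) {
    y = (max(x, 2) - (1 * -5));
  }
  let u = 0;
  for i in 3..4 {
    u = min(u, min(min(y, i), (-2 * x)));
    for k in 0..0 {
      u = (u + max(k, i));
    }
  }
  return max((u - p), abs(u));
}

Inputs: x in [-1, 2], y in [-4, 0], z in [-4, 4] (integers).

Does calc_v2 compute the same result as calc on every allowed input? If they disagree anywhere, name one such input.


The rewrite breaks on x=-1, y=-4, z=-4, where the results are 7 and 4.
calc: p becomes -4; next ((-(y - x)) != (-4 + z)) evaluates to true; next y becomes 7; next u becomes 0; next at i=3:; next u becomes 0; next at k=0:; next u becomes 3; next final value 7
calc_v2: p becomes -4; next ((-(y - x)) != (-4 + z)) evaluates to true; next y becomes 7; next u becomes 0; next at i=3:; next u becomes 0; next k never enters its loop body; next final value 4
verdict: not equivalent; witness: x=-1, y=-4, z=-4


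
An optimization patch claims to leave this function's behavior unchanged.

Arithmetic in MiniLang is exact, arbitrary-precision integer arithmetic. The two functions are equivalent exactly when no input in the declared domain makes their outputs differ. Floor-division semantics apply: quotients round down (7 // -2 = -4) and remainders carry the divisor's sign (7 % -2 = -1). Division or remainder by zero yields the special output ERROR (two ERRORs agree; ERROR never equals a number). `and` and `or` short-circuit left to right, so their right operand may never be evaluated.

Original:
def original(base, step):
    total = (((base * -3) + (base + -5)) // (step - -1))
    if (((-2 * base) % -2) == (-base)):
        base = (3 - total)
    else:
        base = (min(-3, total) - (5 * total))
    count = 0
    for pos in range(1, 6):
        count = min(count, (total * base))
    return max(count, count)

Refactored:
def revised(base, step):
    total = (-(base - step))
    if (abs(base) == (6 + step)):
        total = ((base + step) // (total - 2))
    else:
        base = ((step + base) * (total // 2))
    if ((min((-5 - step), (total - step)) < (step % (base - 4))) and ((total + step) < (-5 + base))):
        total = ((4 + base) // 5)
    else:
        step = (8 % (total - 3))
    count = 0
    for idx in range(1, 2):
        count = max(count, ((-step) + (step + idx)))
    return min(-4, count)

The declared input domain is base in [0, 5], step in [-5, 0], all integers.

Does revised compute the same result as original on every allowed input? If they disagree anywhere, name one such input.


base=0, step=-5 yields 0 from original but -4 from revised.
verdict: not equivalent; witness: base=0, step=-5


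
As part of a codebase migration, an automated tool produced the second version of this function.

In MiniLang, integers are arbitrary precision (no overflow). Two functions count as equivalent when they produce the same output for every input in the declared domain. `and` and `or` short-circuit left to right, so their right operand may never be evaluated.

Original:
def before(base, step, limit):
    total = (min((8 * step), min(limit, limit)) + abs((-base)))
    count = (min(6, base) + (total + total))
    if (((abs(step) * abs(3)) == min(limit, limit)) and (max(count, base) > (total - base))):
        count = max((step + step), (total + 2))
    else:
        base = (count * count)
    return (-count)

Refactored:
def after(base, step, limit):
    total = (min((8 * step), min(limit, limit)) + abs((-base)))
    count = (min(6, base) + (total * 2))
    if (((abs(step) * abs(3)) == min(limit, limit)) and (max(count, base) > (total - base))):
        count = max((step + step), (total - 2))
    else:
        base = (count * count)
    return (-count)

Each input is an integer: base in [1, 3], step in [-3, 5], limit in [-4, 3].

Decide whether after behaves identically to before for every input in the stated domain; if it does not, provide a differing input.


Try base=1, step=0, limit=0.
before: total becomes 1; next count becomes 3; next (((abs(step) * abs(3)) == min(limit, limit)) and (max(count, base) > (total - base))) evaluates to true; next count becomes 3; next final value -3
after: total becomes 1; next count becomes 3; next (((abs(step) * abs(3)) == min(limit, limit)) and (max(count, base) > (total - base))) evaluates to true; next count becomes 0; next final value 0
-3 against 0: the behavior changed.
verdict: not equivalent; witness: base=1, step=0, limit=0


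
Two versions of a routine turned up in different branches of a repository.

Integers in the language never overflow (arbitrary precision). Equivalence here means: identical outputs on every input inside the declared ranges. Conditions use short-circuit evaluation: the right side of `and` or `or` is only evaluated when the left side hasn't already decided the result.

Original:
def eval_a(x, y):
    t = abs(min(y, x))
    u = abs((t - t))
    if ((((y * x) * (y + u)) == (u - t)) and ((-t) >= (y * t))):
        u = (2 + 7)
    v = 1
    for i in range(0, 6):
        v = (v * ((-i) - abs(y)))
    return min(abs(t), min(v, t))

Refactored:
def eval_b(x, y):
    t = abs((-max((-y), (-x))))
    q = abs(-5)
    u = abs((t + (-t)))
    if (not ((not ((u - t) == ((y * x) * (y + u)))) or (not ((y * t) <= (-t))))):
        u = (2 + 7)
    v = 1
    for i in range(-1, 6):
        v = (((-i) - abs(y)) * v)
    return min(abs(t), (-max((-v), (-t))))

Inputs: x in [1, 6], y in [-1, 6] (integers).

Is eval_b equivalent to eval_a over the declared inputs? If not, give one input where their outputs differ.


On input x=1, y=-1, eval_a returns 1 while eval_b returns 0.
verdict: not equivalent; witness: x=1, y=-1


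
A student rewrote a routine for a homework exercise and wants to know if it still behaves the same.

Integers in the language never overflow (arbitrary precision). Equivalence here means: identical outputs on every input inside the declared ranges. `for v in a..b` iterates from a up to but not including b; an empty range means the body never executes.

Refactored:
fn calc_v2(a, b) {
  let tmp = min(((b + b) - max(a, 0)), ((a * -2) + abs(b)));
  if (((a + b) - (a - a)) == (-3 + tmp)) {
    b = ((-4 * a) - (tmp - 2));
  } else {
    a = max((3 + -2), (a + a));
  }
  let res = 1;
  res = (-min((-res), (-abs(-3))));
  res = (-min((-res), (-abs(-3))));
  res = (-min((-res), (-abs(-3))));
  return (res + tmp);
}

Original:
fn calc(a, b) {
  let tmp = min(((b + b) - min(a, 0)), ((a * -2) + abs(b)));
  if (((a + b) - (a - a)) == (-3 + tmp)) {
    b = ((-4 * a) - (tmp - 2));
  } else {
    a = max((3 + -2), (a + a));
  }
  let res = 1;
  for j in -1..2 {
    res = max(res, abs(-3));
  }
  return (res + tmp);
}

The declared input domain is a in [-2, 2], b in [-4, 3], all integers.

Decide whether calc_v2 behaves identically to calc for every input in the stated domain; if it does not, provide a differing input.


Run the pair on a=-2, b=-4.
calc: tmp=-6, then (((a + b) - (a - a)) == (-3 + tmp)) is false, then a=1, then res=1, then (j=-1), then res=3, then (j=0), then res=3, then (j=1), then res=3, then returns -3
calc_v2: tmp=-8, then (((a + b) - (a - a)) == (-3 + tmp)) is false, then a=1, then res=1, then res=3, then res=3, then res=3, then returns -5
-3 vs -5 — the two versions disagree here.
verdict: not equivalent; witness: a=-2, b=-4


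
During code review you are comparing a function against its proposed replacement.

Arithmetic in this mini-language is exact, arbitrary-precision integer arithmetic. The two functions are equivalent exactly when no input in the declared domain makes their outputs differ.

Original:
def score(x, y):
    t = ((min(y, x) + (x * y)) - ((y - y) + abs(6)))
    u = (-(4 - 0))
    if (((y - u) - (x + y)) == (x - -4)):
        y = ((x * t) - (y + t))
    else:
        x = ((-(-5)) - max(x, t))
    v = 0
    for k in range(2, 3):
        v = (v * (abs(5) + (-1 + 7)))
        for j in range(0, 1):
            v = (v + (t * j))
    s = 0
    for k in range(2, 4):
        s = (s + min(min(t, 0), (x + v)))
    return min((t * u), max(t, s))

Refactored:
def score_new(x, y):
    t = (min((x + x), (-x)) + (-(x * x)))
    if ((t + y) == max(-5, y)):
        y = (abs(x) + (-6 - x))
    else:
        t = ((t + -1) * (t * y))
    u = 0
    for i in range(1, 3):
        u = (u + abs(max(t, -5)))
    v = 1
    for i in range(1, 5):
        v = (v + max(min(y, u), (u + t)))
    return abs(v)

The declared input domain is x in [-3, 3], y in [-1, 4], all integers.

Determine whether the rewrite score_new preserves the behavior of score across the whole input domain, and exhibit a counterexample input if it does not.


There is a counterexample at x=-3, y=-1: -6 on one side, 3 on the other.
score: t := -6 | u := -4 | (((y - u) - (x + y)) == (x - -4)): false | x := 8 | v := 0 | iter k=2: | v := 0 | iter j=0: | v := 0 | s := 0 | iter k=2: | s := -6 | iter k=3: | s := -12 | result -6
score_new: t := -15 | ((t + y) == max(-5, y)): false | t := -240 | u := 0 | iter i=1: | u := 5 | iter i=2: | u := 10 | v := 1 | iter i=1: | v := 0 | iter i=2: | v := -1 | iter i=3: | v := -2 | iter i=4: | v := -3 | result 3
verdict: not equivalent; witness: x=-3, y=-1


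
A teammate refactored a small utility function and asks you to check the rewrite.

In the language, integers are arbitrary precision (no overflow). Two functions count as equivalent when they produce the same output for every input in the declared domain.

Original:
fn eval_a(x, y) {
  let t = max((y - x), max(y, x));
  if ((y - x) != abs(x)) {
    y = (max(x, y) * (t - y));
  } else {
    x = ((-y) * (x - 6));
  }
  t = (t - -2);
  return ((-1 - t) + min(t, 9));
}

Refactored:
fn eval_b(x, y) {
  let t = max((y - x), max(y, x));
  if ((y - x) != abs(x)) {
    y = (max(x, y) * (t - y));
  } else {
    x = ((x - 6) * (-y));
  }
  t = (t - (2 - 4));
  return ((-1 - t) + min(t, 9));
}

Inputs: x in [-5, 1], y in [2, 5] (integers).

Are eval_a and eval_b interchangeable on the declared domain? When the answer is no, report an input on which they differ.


Changes here: constant usage differs, and arithmetic usage differs; the full 28-point sweep finds no disagreement.
verdict: equivalent


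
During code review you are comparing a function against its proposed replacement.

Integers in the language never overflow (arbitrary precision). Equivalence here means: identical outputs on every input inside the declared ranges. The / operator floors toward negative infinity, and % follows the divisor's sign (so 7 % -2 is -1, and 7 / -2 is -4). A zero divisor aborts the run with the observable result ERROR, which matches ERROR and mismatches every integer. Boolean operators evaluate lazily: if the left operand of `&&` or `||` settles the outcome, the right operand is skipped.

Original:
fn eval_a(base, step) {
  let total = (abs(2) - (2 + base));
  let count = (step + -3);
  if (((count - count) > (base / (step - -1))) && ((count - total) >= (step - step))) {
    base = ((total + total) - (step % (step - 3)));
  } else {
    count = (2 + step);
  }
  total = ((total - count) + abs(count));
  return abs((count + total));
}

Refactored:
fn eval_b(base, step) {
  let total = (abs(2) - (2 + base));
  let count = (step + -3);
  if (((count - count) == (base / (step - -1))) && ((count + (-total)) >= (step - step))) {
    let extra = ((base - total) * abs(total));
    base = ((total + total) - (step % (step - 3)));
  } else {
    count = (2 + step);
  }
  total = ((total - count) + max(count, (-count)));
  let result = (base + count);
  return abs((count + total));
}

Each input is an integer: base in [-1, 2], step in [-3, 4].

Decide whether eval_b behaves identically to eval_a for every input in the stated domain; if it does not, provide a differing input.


Not equivalent: base=-1, step=4 separates them (2 vs 7).
eval_a: total=1, then count=1, then (((count - count) > (base / (step - -1))) && ((count - total) >= (step - step))) is true, then base=2, then total=1, then returns 2
eval_b: total=1, then count=1, then (((count - count) == (base / (step - -1))) && ((count + (-total)) >= (step - step))) is false, then count=6, then total=1, then result=5, then returns 7
verdict: not equivalent; witness: base=-1, step=4


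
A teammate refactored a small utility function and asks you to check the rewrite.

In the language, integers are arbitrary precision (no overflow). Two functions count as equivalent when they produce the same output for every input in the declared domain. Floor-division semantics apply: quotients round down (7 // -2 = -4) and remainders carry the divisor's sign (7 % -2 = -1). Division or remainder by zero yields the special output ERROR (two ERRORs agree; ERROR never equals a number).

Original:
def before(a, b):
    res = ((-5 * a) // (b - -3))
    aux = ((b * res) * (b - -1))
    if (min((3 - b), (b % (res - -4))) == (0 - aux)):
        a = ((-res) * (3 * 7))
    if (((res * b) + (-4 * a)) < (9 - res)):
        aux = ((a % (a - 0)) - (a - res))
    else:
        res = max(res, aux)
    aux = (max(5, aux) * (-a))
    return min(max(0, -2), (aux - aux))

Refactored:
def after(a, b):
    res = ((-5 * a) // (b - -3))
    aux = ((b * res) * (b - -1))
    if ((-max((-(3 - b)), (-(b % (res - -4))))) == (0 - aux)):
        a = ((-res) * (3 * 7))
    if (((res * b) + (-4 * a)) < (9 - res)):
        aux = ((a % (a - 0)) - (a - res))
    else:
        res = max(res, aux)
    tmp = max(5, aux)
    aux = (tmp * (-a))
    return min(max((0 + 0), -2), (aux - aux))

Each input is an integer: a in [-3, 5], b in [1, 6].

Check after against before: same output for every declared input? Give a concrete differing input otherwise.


Side by side, the visible changes include: min/max/abs usage differs, statement counts differ, arithmetic usage differs, constant usage differs, local variable names differ.
As a probe, take a=5, b=5: before runs res := -4 | aux := -120 | divide-by-zero, output ERROR; after runs res := -4 | aux := -120 | divide-by-zero, output ERROR; both end at ERROR.
Checked all 54 inputs in the declared domain: the outputs agree on every one.
verdict: equivalent


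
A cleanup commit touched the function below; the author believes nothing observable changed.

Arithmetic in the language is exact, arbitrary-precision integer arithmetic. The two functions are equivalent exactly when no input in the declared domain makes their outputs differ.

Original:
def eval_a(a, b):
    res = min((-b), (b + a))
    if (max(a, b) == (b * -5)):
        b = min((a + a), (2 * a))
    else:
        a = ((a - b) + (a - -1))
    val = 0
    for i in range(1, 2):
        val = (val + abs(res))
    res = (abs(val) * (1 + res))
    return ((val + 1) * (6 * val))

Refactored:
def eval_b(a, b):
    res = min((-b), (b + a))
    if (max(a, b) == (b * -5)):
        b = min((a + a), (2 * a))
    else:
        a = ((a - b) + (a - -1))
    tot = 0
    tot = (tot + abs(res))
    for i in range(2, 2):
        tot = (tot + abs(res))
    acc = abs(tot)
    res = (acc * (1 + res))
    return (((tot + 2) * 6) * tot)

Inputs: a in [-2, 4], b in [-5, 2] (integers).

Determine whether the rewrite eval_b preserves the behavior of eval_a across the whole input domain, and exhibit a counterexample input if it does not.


The rewrite breaks on a=-2, b=-5, where the results are 336 and 378.
eval_a: res := -7 | (max(a, b) == (b * -5)): false | a := 2 | val := 0 | iter i=1: | val := 7 | res := -42 | result 336
eval_b: res := -7 | (max(a, b) == (b * -5)): false | a := 2 | tot := 0 | tot := 7 | loop over i: empty range | acc := 7 | res := -42 | result 378
verdict: not equivalent; witness: a=-2, b=-5


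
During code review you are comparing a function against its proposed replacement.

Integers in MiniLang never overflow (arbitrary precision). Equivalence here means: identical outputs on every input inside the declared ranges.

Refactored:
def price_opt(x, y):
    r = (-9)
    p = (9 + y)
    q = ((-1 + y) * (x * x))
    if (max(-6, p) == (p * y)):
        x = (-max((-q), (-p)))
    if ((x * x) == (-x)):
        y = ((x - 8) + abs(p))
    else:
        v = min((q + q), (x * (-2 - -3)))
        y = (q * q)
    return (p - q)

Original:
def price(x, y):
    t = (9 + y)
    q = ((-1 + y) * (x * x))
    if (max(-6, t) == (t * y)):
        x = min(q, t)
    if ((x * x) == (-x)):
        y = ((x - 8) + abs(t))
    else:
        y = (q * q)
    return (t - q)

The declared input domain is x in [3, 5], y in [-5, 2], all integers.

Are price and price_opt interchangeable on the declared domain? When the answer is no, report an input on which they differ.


Comparing the listings, the differences include: constant usage differs; and local variable names differ; and statement counts differ; and arithmetic usage differs; and min/max/abs usage differs.
Tracing x=3, y=-1: price: t = 8; q = -18; (max(-6, t) == (t * y)) -> false; ((x * x) == (-x)) -> false; y = 324; return 26 | price_opt: r = -9; p = 8; q = -18; (max(-6, p) == (p * y)) -> false; ((x * x) == (-x)) -> false; v = -36; y = 324; return 26 — matching result 26.
Checked all 24 inputs in the declared domain: the outputs agree on every one.
verdict: equivalent


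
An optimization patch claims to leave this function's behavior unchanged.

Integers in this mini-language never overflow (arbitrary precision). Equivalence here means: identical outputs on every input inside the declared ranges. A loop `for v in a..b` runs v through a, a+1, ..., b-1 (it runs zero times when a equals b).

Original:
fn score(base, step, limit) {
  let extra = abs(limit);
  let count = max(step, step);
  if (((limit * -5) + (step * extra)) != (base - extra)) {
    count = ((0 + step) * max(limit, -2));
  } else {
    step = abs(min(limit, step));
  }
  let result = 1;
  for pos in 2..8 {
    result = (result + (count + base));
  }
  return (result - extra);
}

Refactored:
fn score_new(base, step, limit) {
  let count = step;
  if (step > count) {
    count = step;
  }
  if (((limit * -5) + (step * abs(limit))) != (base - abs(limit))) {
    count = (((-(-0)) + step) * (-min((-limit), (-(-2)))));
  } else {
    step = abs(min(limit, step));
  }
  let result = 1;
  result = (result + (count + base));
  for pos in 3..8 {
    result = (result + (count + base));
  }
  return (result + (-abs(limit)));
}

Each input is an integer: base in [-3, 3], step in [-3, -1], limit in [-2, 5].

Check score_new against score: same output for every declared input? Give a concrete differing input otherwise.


The two are interchangeable: comparison usage differs, loop structure differs, statement counts differ, local variable names differ, arithmetic usage differs, min/max/abs usage differs, branching structure differs, and every declared input agrees.
One worked example (base=0, step=-3, limit=1) — score: extra := 1 | count := -3 | (((limit * -5) + (step * extra)) != (base - extra)): true | count := -3 | result := 1 | iter pos=2: | result := -2 | iter pos=3: | result := -5 | iter pos=4: | result := -8 | iter pos=5: | result := -11 | iter pos=6: | result := -14 | iter pos=7: | result := -17 | result -18; score_new: count := -3 | (step > count): false | (((limit * -5) + (step * abs(limit))) != (base - abs(limit))): true | count := -3 | result := 1 | result := -2 | iter pos=3: | result := -5 | iter pos=4: | result := -8 | iter pos=5: | result := -11 | iter pos=6: | result := -14 | iter pos=7: | result := -17 | result -18; agreement on -18.
Across all 168 domain points the two functions coincide.
verdict: equivalent


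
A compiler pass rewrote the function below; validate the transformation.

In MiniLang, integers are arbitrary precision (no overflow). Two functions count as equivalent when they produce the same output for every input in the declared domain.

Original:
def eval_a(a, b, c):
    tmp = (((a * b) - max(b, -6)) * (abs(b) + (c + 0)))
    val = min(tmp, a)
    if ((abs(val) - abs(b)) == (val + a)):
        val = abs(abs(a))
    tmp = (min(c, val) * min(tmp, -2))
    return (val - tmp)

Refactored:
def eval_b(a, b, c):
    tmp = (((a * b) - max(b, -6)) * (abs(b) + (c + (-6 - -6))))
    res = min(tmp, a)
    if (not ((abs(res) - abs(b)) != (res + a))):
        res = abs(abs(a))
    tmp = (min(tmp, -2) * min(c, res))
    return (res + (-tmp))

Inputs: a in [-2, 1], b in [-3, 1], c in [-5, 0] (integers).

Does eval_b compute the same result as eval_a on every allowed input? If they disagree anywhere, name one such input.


Equivalent — the differences include boolean connective usage differs; also local variable names differ; also arithmetic usage differs; also constant usage differs; also comparison usage differs, yet no declared input distinguishes the two.
One worked example (a=-1, b=-2, c=0) — eval_a: tmp=8, then val=-1, then ((abs(val) - abs(b)) == (val + a)) is false, then tmp=2, then returns -3; eval_b: tmp=8, then res=-1, then (not ((abs(res) - abs(b)) != (res + a))) is false, then tmp=2, then returns -3; agreement on -3.
Sweeping the whole domain (120 inputs) finds no disagreement.
verdict: equivalent


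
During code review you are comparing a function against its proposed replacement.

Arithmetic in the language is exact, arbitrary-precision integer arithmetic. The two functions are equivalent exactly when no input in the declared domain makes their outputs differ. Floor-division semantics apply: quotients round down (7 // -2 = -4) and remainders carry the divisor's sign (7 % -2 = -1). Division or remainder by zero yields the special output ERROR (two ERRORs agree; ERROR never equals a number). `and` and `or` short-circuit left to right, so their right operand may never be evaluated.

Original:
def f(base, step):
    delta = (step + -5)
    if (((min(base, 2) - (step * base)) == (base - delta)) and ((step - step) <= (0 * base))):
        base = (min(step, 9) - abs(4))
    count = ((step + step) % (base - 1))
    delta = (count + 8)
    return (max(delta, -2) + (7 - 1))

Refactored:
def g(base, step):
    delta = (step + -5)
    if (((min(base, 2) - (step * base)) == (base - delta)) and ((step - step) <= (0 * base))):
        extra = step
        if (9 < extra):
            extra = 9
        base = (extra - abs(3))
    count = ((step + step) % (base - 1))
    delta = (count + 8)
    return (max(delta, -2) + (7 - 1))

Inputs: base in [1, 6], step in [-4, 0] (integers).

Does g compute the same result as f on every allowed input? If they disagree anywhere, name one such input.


Although `4` became `3`, no input in the stated domain can expose it.
As a probe, take base=3, step=-2: f runs delta becomes -7; next (((min(base, 2) - (step * base)) == (base - delta)) and ((step - step) <= (0 * base))) evaluates to false; next count becomes 0; next delta becomes 8; next final value 14; g runs delta becomes -7; next (((min(base, 2) - (step * base)) == (base - delta)) and ((step - step) <= (0 * base))) evaluates to false; next count becomes 0; next delta becomes 8; next final value 14; both end at 14.
Sweeping the whole domain (30 inputs) finds no disagreement.
verdict: equivalent


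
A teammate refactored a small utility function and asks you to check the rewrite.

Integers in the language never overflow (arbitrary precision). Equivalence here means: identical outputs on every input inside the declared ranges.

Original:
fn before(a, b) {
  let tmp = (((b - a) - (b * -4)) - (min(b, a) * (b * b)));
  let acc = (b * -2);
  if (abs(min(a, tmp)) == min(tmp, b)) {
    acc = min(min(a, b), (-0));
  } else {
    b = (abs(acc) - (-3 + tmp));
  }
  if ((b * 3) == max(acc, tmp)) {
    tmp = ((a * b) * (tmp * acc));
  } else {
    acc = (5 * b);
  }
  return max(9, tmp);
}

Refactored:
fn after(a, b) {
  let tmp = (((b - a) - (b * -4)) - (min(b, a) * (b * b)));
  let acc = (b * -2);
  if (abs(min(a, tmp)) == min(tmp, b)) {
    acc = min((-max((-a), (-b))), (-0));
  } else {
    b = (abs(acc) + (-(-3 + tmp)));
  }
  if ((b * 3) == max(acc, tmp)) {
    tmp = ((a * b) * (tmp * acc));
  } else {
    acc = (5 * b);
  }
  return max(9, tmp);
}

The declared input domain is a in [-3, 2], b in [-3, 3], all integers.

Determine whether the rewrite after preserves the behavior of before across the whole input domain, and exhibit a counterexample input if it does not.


Differences: arithmetic usage differs, and min/max/abs usage differs — yet all 42 inputs agree.
verdict: equivalent


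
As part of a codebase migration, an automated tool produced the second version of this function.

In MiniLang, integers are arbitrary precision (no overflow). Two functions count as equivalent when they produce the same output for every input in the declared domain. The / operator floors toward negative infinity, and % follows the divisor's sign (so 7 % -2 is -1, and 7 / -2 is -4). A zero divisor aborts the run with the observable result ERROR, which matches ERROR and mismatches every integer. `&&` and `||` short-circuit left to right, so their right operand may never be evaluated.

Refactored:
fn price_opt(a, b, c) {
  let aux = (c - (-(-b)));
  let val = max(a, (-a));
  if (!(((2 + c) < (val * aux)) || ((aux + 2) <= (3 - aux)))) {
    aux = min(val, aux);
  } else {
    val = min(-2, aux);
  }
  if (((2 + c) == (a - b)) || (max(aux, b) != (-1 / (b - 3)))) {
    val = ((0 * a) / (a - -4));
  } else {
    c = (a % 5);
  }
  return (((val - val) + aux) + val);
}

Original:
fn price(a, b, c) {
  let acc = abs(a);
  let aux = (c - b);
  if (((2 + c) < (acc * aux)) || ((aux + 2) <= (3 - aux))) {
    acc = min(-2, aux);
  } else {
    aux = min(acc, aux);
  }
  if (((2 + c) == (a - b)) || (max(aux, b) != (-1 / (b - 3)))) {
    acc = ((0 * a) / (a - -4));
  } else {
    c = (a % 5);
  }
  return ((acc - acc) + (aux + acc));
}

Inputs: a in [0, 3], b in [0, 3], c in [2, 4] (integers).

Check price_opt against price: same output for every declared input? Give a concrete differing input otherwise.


The two are interchangeable: min/max/abs usage differs; local variable names differ; boolean connective usage differs, and every declared input agrees.
One worked example (a=3, b=0, c=4) — price: acc := 3 | aux := 4 | (((2 + c) < (acc * aux)) || ((aux + 2) <= (3 - aux))): true | acc := -2 | (((2 + c) == (a - b)) || (max(aux, b) != (-1 / (b - 3)))): true | acc := 0 | result 4; price_opt: aux := 4 | val := 3 | (!(((2 + c) < (val * aux)) || ((aux + 2) <= (3 - aux)))): false | val := -2 | (((2 + c) == (a - b)) || (max(aux, b) != (-1 / (b - 3)))): true | val := 0 | result 4; agreement on 4.
Checked all 48 inputs in the declared domain: the outputs agree on every one.
verdict: equivalent
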